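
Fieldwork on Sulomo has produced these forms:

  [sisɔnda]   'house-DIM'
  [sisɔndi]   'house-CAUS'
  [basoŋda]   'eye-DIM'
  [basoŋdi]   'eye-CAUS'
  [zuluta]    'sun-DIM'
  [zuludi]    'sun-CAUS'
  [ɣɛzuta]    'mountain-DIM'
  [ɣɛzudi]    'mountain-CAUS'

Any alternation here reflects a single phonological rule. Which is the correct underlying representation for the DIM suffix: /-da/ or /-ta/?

/-ta/

The DIM morpheme has two allomorphs, [-da] and [-ta].
The CAUS suffix, which begins with [d], is invariant after every stem; so [d] is not altered by any rule here.
So the underlying form is /-ta/, and voiceless stops become voiced after a nasal.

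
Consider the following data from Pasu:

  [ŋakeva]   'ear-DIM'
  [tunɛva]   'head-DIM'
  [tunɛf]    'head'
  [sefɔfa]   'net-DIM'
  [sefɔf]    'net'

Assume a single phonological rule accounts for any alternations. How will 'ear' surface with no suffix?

[ŋakef]

The stem for 'head' ends in [v] in [tunɛva] but [f] in [tunɛf].
The stem 'net' ([sefɔfa], [sefɔf]) shows [f] unchanged in both environments, so [f] cannot be basic with [v] derived before the DIM suffix.
The alternation reflects word-final obstruent devoicing: voiced obstruents become voiceless word-finally. /v/ is underlying.
The one attested form of 'ear', [ŋakeva], shows underlying /ŋakev/. Applying the same rule word-finally gives [ŋakef].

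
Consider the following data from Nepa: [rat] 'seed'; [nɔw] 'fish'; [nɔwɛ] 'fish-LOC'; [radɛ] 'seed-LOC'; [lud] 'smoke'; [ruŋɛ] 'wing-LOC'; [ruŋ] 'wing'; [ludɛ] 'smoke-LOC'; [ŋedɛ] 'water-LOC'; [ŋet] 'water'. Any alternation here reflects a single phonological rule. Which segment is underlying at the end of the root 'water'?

/t/

The root 'water' surfaces as [ŋedɛ] and [ŋet], with a stem-final [d] ~ [t] alternation.
Compare 'smoke', with invariant [d] in [ludɛ] and [lud]: an analysis with underlying /d/ and a rule producing [t] in isolation would wrongly predict alternation here too.
Therefore /t/ is basic and [d] is derived by intervocalic voicing (voiceless stops become voiced between vowels).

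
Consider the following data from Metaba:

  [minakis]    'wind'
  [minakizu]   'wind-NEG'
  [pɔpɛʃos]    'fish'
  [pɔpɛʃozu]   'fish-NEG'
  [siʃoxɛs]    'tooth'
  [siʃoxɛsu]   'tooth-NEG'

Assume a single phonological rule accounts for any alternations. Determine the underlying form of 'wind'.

'wind' shows [s] ~ [z] at the end of the stem ([minakis] vs [minakizu]).
But 'tooth' keeps [s] in both environments ([siʃoxɛs], [siʃoxɛsu]), so there is no rule changing /s/ to [z] before the NEG suffix.
The alternation reflects word-final obstruent devoicing: voiced obstruents become voiceless word-finally. /z/ is underlying.

/minakiz/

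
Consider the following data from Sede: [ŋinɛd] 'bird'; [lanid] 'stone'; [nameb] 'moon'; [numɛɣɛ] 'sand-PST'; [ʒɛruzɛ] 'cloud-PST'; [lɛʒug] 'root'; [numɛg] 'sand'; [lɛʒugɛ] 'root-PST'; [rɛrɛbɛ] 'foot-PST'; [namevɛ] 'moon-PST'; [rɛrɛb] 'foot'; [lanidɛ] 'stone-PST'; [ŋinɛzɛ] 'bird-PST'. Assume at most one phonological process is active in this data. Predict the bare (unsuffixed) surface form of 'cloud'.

[ʒɛrud]

The root 'bird' surfaces as [ŋinɛd] and [ŋinɛzɛ], with a stem-final [d] ~ [z] alternation.
Compare 'stone', with invariant [d] in [lanid] and [lanidɛ]: an analysis with underlying /d/ and a rule producing [z] before the PST suffix would wrongly predict alternation here too.
Therefore /z/ is basic and [d] is derived by word-final hardening (voiced fricatives become stops word-finally).
From [ʒɛruzɛ] the stem 'cloud' is /ʒɛruz/; word-finally this yields [ʒɛrud].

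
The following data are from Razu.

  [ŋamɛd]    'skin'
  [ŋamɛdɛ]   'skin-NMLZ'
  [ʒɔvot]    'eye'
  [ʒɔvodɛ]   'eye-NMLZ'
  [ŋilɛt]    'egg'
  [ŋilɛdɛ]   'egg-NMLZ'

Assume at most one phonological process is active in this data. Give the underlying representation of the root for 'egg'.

'egg' shows [t] ~ [d] at the end of the stem ([ŋilɛt] vs [ŋilɛdɛ]).
But 'skin' keeps [d] in both environments ([ŋamɛd], [ŋamɛdɛ]), so there is no rule changing /d/ to [t] in isolation.
So /t/ is underlying, and a rule of intervocalic voicing — voiceless stops become voiced between vowels — gives [d].

/ŋilɛt/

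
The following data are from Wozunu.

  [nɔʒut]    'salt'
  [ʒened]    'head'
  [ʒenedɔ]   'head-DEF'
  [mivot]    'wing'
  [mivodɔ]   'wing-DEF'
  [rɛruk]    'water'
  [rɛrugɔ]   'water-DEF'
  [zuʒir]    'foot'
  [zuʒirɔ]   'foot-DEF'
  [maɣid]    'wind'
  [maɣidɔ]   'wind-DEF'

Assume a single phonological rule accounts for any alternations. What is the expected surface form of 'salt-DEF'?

'wing' shows [t] ~ [d] at the end of the stem ([mivot] vs [mivodɔ]).
Compare 'head', with invariant [d] in [ʒened] and [ʒenedɔ]: an analysis with underlying /d/ and a rule producing [t] in isolation would wrongly predict alternation here too.
The alternation reflects intervocalic voicing: voiceless stops become voiced between vowels. /t/ is underlying.
From [nɔʒut] the stem 'salt' is /nɔʒut/; between vowels this yields [nɔʒudɔ].

[nɔʒudɔ]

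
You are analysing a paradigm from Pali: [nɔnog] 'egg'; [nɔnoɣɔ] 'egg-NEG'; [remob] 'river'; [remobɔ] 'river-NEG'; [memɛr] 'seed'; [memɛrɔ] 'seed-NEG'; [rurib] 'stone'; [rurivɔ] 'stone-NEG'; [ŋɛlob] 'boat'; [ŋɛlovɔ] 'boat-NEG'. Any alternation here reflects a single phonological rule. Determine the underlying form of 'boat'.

/ŋɛlov/

The stem for 'boat' ends in [b] in [ŋɛlob] but [v] in [ŋɛlovɔ].
If /b/ were underlying and a rule turned it into [v] before the NEG suffix, 'river' would also alternate; but it has [b] in both [remob] and [remobɔ].
The alternation reflects word-final hardening: voiced fricatives become stops word-finally. /v/ is underlying.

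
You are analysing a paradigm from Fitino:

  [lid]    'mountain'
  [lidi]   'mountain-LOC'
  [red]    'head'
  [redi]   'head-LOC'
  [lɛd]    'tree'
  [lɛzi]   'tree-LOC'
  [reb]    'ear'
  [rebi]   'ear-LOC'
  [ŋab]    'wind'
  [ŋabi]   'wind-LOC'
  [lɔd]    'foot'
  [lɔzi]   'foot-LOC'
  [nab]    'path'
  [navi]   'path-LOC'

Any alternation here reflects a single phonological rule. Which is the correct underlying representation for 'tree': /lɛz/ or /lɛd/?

/lɛz/

'tree' shows [d] ~ [z] at the end of the stem ([lɛd] vs [lɛzi]).
The stem 'mountain' ([lid], [lidi]) shows [d] unchanged in both environments, so [d] cannot be basic with [z] derived before the LOC suffix.
The underlying segment must be /z/; voiced fricatives become stops word-finally, yielding [d] there.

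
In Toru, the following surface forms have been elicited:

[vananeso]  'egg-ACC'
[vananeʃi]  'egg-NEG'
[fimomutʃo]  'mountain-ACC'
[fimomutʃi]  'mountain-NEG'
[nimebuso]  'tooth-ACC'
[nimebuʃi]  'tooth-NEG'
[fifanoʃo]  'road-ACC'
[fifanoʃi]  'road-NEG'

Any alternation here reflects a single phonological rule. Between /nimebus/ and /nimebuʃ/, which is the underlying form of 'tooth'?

'tooth' shows [s] ~ [ʃ] at the end of the stem ([nimebuso] vs [nimebuʃi]).
If /ʃ/ were underlying and a rule turned it into [s] before the ACC suffix, 'road' would also alternate; but it has [ʃ] in both [fifanoʃo] and [fifanoʃi].
The alternation reflects palatalization before a front vowel: /s/ becomes palato-alveolar [ʃ] before a front vowel. /s/ is underlying.

/nimebus/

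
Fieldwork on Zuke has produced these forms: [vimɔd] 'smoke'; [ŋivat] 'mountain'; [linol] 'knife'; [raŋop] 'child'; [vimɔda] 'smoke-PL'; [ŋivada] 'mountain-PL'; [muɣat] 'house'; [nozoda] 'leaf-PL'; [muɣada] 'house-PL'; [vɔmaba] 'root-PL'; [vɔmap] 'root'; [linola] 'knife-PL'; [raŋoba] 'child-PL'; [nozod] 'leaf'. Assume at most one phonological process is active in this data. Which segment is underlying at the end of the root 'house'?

/t/

The stem for 'house' ends in [d] in [muɣada] but [t] in [muɣat].
Compare 'smoke', with invariant [d] in [vimɔda] and [vimɔd]: an analysis with underlying /d/ and a rule producing [t] in isolation would wrongly predict alternation here too.
So /t/ is underlying, and a rule of intervocalic voicing — voiceless stops become voiced between vowels — gives [d].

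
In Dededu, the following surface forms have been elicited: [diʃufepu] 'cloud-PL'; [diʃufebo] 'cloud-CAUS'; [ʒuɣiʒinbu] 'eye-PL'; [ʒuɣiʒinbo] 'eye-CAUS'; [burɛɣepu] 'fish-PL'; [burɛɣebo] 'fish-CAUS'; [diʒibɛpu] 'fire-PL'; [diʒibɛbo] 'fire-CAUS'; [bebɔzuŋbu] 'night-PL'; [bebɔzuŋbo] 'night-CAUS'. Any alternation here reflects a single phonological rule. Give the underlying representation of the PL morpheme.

The PL morpheme has two allomorphs, [-bu] and [-pu].
By contrast the CAUS suffix keeps its initial [b] throughout — that segment must be underlying.
So the underlying form is /-pu/, and voiceless stops become voiced after a nasal.

/-pu/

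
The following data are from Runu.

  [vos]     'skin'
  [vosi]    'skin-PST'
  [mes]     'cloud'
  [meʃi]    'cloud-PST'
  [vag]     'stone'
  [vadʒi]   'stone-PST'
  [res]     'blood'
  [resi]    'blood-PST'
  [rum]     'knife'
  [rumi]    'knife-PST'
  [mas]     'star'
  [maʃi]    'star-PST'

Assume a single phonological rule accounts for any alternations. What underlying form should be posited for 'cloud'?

The root 'cloud' surfaces as [mes] and [meʃi], with a stem-final [s] ~ [ʃ] alternation.
But 'blood' keeps [s] in both environments ([res], [resi]), so there is no rule changing /s/ to [ʃ] before the PST suffix.
Therefore /ʃ/ is basic and [s] is derived by depalatalization (palato-alveolar /dʒ/ and /ʃ/ become [g] and [s] when no front vowel follows).

/meʃ/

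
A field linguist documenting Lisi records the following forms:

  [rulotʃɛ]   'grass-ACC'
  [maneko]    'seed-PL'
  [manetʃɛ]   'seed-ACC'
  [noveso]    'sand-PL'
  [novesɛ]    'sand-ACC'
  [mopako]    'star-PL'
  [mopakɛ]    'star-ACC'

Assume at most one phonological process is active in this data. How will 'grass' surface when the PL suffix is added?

[ruloko]

The root 'seed' surfaces as [maneko] and [manetʃɛ], with a stem-final [k] ~ [tʃ] alternation.
But 'star' keeps [k] in both environments ([mopako], [mopakɛ]), so there is no rule changing /k/ to [tʃ] before the ACC suffix.
So /tʃ/ is underlying, and a rule of depalatalization — palato-alveolar /tʃ/ becomes [k] when no front vowel follows — gives [k].
From [rulotʃɛ] the stem 'grass' is /rulotʃ/; when no front vowel follows this yields [ruloko].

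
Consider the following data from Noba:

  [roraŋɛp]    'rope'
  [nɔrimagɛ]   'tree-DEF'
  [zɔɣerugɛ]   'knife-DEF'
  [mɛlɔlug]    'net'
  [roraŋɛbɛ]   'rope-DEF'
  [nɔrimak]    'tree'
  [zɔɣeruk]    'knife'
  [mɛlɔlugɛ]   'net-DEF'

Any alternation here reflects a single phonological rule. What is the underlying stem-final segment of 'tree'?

'tree' shows [g] ~ [k] at the end of the stem ([nɔrimagɛ] vs [nɔrimak]).
But 'net' keeps [g] in both environments ([mɛlɔlugɛ], [mɛlɔlug]), so there is no rule changing /g/ to [k] in isolation.
The alternation reflects intervocalic voicing: voiceless stops become voiced between vowels. /k/ is underlying.

/k/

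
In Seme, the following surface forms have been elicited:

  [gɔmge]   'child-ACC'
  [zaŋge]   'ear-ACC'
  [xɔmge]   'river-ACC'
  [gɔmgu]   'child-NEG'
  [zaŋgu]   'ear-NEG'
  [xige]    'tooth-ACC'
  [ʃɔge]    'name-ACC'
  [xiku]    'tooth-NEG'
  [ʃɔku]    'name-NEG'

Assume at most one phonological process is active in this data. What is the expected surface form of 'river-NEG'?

The NEG suffix surfaces as [-gu] and [-ku], depending on the final segment of the stem.
The ACC suffix, which begins with [g], is invariant after every stem; so [g] is not altered by any rule here.
So the underlying form is /-ku/, and voiceless stops become voiced after a nasal.
After 'river', which ends in a nasal, the suffix surfaces as [-gu], giving [xɔmgu].

[xɔmgu]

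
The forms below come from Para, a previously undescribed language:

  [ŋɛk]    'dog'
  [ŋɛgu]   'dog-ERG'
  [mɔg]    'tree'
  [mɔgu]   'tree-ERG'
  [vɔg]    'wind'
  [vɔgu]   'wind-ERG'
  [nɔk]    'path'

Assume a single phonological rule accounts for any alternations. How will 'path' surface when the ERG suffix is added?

In [ŋɛk] and [ŋɛgu] the final segment of 'dog' alternates: [k] ~ [g].
The stem 'tree' ([mɔg], [mɔgu]) shows [g] unchanged in both environments, so [g] cannot be basic with [k] derived in isolation.
Therefore /k/ is basic and [g] is derived by intervocalic voicing (voiceless stops become voiced between vowels).
The one attested form of 'path', [nɔk], shows underlying /nɔk/. Applying the same rule between vowels gives [nɔgu].

[nɔgu]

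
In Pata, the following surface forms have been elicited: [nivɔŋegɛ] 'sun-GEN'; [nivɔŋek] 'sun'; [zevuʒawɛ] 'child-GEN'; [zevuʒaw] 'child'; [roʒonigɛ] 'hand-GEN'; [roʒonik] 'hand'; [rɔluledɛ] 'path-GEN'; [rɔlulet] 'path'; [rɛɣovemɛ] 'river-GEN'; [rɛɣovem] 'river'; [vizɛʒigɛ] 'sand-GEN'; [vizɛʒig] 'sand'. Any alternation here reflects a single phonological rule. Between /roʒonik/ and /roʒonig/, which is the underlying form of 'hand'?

/roʒonik/

The stem for 'hand' ends in [g] in [roʒonigɛ] but [k] in [roʒonik].
Compare 'sand', with invariant [g] in [vizɛʒigɛ] and [vizɛʒig]: an analysis with underlying /g/ and a rule producing [k] in isolation would wrongly predict alternation here too.
The alternation reflects intervocalic voicing: voiceless stops become voiced between vowels. /k/ is underlying.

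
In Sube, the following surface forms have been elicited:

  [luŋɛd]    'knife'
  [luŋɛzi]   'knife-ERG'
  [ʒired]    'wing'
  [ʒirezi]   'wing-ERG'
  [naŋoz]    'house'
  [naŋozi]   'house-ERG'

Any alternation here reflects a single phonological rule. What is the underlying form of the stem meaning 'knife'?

The root 'knife' surfaces as [luŋɛd] and [luŋɛzi], with a stem-final [d] ~ [z] alternation.
Compare 'house', with invariant [z] in [naŋoz] and [naŋozi]: an analysis with underlying /z/ and a rule producing [d] in isolation would wrongly predict alternation here too.
So /d/ is underlying, and a rule of intervocalic spirantization — voiced stops become fricatives between vowels — gives [z].
So 'knife' = /luŋɛd/.

/luŋɛd/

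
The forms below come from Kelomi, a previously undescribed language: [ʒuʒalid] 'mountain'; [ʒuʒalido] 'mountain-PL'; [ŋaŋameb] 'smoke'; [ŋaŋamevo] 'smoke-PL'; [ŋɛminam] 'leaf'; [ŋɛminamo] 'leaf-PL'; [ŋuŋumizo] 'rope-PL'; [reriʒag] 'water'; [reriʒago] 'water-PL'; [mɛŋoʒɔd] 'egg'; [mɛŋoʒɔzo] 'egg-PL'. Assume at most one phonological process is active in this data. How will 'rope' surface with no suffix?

In [mɛŋoʒɔd] and [mɛŋoʒɔzo] the final segment of 'egg' alternates: [d] ~ [z].
The stem 'mountain' ([ʒuʒalid], [ʒuʒalido]) shows [d] unchanged in both environments, so [d] cannot be basic with [z] derived before the PL suffix.
Therefore /z/ is basic and [d] is derived by word-final hardening (voiced fricatives become stops word-finally).
The one attested form of 'rope', [ŋuŋumizo], shows underlying /ŋuŋumiz/. Applying the same rule word-finally gives [ŋuŋumid].

[ŋuŋumid]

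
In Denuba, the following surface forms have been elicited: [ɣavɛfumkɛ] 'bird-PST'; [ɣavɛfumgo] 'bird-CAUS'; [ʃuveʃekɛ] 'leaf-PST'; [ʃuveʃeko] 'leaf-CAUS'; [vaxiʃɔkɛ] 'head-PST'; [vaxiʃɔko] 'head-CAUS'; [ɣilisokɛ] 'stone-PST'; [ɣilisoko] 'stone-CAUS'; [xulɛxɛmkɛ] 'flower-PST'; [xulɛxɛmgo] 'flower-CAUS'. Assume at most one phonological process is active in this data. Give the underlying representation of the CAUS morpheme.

The CAUS morpheme has two allomorphs, [-go] and [-ko].
The PST suffix, which begins with [k], is invariant after every stem; so [k] is not altered by any rule here.
So the underlying form is /-go/, and voiced stops become voiceless after a vowel.

/-go/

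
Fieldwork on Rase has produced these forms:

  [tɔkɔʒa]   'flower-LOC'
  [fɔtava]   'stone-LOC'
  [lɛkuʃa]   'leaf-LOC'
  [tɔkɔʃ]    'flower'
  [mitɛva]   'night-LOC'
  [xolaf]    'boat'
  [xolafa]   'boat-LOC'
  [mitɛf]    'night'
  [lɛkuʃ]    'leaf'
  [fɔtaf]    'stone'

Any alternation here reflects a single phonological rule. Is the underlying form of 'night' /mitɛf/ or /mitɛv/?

'night' shows [f] ~ [v] at the end of the stem ([mitɛf] vs [mitɛva]).
But 'boat' keeps [f] in both environments ([xolaf], [xolafa]), so there is no rule changing /f/ to [v] before the LOC suffix.
The alternation reflects word-final obstruent devoicing: voiced obstruents become voiceless word-finally. /v/ is underlying.

/mitɛv/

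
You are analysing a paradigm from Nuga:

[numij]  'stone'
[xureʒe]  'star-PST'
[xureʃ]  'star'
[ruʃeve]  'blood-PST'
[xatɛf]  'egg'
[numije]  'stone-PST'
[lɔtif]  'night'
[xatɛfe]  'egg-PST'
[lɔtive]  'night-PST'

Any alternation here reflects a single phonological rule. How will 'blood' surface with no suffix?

[ruʃef]

The root 'night' surfaces as [lɔtif] and [lɔtive], with a stem-final [f] ~ [v] alternation.
The stem 'egg' ([xatɛf], [xatɛfe]) shows [f] unchanged in both environments, so [f] cannot be basic with [v] derived before the PST suffix.
The alternation reflects word-final obstruent devoicing: voiced obstruents become voiceless word-finally. /v/ is underlying.
The one attested form of 'blood', [ruʃeve], shows underlying /ruʃev/. Applying the same rule word-finally gives [ruʃef].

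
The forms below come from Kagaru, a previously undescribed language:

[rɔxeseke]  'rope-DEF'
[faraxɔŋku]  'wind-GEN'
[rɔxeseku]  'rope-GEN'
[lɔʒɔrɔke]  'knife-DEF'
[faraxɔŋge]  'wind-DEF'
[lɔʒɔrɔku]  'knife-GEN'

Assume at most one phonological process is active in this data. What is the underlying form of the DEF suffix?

/-ge/

The DEF morpheme has two allomorphs, [-ge] and [-ke].
The GEN suffix, which begins with [k], is invariant after every stem; so [k] is not altered by any rule here.
So the underlying form is /-ge/, and voiced stops become voiceless after a vowel.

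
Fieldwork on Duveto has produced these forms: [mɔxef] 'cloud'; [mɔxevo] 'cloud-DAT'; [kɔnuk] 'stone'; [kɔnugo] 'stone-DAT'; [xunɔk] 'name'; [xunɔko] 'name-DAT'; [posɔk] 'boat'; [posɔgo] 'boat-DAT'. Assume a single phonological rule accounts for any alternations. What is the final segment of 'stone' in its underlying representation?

/g/

'stone' shows [k] ~ [g] at the end of the stem ([kɔnuk] vs [kɔnugo]).
Compare 'name', with invariant [k] in [xunɔk] and [xunɔko]: an analysis with underlying /k/ and a rule producing [g] before the DAT suffix would wrongly predict alternation here too.
The alternation reflects word-final obstruent devoicing: voiced obstruents become voiceless word-finally. /g/ is underlying.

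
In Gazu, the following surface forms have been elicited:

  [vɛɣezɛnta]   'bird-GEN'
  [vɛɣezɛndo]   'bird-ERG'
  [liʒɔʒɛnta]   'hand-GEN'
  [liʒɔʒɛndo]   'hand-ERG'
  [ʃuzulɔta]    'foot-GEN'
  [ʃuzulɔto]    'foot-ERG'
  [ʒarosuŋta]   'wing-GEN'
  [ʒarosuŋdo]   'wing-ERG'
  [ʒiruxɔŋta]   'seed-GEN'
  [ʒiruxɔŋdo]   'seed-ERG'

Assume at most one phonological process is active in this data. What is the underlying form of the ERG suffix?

/-do/

The ERG suffix surfaces as [-do] and [-to], depending on the final segment of the stem.
The GEN suffix, which begins with [t], is invariant after every stem; so [t] is not altered by any rule here.
So the underlying form is /-do/, and voiced stops become voiceless after a vowel.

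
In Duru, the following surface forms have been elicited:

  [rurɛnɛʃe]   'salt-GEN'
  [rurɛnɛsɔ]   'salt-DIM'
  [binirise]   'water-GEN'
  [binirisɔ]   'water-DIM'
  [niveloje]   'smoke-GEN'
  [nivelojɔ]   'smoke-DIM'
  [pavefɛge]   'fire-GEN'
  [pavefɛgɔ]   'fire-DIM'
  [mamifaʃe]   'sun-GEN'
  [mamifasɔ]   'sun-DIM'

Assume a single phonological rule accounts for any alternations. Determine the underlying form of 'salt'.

In [rurɛnɛʃe] and [rurɛnɛsɔ] the final segment of 'salt' alternates: [ʃ] ~ [s].
The stem 'water' ([binirise], [binirisɔ]) shows [s] unchanged in both environments, so [s] cannot be basic with [ʃ] derived before the GEN suffix.
The underlying segment must be /ʃ/; palato-alveolar /ʃ/ becomes [s] when no front vowel follows, yielding [s] there.
Hence 'salt' is /rurɛnɛʃ/ underlyingly.

/rurɛnɛʃ/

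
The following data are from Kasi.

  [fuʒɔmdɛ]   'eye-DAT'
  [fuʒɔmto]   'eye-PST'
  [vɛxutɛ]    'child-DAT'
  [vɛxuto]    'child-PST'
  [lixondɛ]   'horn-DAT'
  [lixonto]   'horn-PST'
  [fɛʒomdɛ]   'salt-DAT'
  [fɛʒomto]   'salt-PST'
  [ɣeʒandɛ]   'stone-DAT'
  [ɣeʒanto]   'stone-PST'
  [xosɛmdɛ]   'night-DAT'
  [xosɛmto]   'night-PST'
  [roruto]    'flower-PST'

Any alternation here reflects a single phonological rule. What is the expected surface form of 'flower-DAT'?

The DAT suffix surfaces as [-dɛ] and [-tɛ], depending on the final segment of the stem.
The PST suffix, which begins with [t], is invariant after every stem; so [t] is not altered by any rule here.
So the underlying form is /-dɛ/, and voiced stops become voiceless after a vowel.
After 'flower', which ends in a vowel, the suffix surfaces as [-tɛ], giving [rorutɛ].

[rorutɛ]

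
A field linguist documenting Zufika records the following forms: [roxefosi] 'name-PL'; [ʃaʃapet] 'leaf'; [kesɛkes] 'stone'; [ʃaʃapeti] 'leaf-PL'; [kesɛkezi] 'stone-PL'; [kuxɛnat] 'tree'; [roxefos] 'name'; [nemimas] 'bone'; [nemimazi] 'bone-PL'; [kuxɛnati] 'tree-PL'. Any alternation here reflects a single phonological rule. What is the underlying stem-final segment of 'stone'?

/z/

In [kesɛkezi] and [kesɛkes] the final segment of 'stone' alternates: [z] ~ [s].
The stem 'name' ([roxefosi], [roxefos]) shows [s] unchanged in both environments, so [s] cannot be basic with [z] derived before the PL suffix.
Therefore /z/ is basic and [s] is derived by word-final obstruent devoicing (voiced obstruents become voiceless word-finally).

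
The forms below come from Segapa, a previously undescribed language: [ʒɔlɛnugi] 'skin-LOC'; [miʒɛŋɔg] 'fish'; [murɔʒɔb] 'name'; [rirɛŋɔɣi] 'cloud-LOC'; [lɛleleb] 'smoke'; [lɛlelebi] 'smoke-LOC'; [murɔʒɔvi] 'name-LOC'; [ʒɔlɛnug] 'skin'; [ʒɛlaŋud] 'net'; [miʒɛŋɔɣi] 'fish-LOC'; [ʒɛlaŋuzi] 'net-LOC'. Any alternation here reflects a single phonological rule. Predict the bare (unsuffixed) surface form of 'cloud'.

[rirɛŋɔg]

The stem for 'fish' ends in [g] in [miʒɛŋɔg] but [ɣ] in [miʒɛŋɔɣi].
The stem 'skin' ([ʒɔlɛnug], [ʒɔlɛnugi]) shows [g] unchanged in both environments, so [g] cannot be basic with [ɣ] derived before the LOC suffix.
The alternation reflects word-final hardening: voiced fricatives become stops word-finally. /ɣ/ is underlying.
From [rirɛŋɔɣi] the stem 'cloud' is /rirɛŋɔɣ/; word-finally this yields [rirɛŋɔg].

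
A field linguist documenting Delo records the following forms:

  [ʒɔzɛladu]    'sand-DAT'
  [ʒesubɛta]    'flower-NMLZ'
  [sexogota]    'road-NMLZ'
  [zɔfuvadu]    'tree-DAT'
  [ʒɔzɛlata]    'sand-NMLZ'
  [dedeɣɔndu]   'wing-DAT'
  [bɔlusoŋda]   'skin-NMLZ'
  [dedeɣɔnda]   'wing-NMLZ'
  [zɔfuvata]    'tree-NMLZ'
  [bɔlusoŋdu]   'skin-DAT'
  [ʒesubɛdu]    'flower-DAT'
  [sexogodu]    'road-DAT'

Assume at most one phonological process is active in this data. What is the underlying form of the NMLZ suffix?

The NMLZ suffix surfaces as [-da] and [-ta], depending on the final segment of the stem.
By contrast the DAT suffix keeps its initial [d] throughout — that segment must be underlying.
So the underlying form is /-ta/, and voiceless stops become voiced after a nasal.

/-ta/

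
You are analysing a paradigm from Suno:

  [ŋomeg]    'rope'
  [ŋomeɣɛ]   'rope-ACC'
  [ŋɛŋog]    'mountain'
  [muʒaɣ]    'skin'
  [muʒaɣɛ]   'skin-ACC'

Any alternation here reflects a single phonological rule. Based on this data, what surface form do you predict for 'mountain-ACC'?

'rope' shows [g] ~ [ɣ] at the end of the stem ([ŋomeg] vs [ŋomeɣɛ]).
But 'skin' keeps [ɣ] in both environments ([muʒaɣ], [muʒaɣɛ]), so there is no rule changing /ɣ/ to [g] in isolation.
Therefore /g/ is basic and [ɣ] is derived by intervocalic spirantization (voiced stops become fricatives between vowels).
From [ŋɛŋog] the stem 'mountain' is /ŋɛŋog/; between vowels this yields [ŋɛŋoɣɛ].

[ŋɛŋoɣɛ]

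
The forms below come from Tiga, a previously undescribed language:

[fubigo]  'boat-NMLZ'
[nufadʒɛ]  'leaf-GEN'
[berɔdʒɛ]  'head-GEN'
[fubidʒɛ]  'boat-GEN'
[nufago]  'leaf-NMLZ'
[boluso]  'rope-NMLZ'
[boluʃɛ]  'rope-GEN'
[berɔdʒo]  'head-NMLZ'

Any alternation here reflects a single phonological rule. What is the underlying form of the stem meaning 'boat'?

/fubig/

'boat' shows [g] ~ [dʒ] at the end of the stem ([fubigo] vs [fubidʒɛ]).
If /dʒ/ were underlying and a rule turned it into [g] before the NMLZ suffix, 'head' would also alternate; but it has [dʒ] in both [berɔdʒo] and [berɔdʒɛ].
Therefore /g/ is basic and [dʒ] is derived by palatalization before a front vowel (/g/ and /s/ become palato-alveolar [dʒ] and [ʃ] before a front vowel).
The underlying form of 'boat' is therefore /fubig/.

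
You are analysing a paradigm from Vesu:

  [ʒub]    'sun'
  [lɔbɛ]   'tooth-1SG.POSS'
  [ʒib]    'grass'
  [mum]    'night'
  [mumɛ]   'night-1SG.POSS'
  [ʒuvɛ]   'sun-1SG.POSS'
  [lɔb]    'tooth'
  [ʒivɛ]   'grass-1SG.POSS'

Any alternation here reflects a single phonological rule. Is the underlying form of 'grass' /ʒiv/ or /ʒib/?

In [ʒivɛ] and [ʒib] the final segment of 'grass' alternates: [v] ~ [b].
But 'tooth' keeps [b] in both environments ([lɔbɛ], [lɔb]), so there is no rule changing /b/ to [v] before the 1SG.POSS suffix.
Therefore /v/ is basic and [b] is derived by word-final hardening (voiced fricatives become stops word-finally).

/ʒiv/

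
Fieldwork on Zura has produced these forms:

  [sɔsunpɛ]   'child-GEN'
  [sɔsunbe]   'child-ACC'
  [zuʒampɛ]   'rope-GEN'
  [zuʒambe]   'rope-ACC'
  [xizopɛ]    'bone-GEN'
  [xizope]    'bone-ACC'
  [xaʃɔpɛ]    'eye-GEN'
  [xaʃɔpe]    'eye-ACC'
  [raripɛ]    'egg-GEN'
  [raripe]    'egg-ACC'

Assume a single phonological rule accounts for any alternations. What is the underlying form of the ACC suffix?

The ACC morpheme has two allomorphs, [-be] and [-pe].
By contrast the GEN suffix keeps its initial [p] throughout — that segment must be underlying.
So the underlying form is /-be/, and voiced stops become voiceless after a vowel.

/-be/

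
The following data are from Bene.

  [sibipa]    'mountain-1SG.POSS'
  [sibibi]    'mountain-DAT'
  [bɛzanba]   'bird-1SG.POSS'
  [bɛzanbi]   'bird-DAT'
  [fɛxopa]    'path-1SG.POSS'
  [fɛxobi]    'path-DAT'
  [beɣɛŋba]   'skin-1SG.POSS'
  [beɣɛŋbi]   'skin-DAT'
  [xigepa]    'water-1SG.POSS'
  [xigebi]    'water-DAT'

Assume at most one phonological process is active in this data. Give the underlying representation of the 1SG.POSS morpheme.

/-pa/

The 1SG.POSS morpheme has two allomorphs, [-ba] and [-pa].
The DAT suffix, which begins with [b], is invariant after every stem; so [b] is not altered by any rule here.
The 1SG.POSS suffix is therefore /-pa/ underlyingly, with post-nasal voicing: voiceless stops become voiced after a nasal.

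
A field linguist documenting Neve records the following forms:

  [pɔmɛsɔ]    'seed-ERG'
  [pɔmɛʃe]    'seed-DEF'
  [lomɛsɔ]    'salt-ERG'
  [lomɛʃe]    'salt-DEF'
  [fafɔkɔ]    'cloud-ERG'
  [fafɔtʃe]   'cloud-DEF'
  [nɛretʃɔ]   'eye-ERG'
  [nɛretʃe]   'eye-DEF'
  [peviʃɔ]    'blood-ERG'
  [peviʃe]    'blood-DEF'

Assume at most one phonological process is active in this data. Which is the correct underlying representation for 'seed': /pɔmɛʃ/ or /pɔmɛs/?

'seed' shows [s] ~ [ʃ] at the end of the stem ([pɔmɛsɔ] vs [pɔmɛʃe]).
If /ʃ/ were underlying and a rule turned it into [s] before the ERG suffix, 'blood' would also alternate; but it has [ʃ] in both [peviʃɔ] and [peviʃe].
Therefore /s/ is basic and [ʃ] is derived by palatalization before a front vowel (/k/ and /s/ become palato-alveolar [tʃ] and [ʃ] before a front vowel).

/pɔmɛs/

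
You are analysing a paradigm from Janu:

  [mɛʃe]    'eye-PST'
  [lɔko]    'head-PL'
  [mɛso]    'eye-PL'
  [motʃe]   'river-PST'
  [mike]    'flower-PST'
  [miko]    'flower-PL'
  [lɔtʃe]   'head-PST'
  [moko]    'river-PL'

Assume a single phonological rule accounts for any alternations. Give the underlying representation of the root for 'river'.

/motʃ/

The root 'river' surfaces as [moko] and [motʃe], with a stem-final [k] ~ [tʃ] alternation.
The stem 'flower' ([miko], [mike]) shows [k] unchanged in both environments, so [k] cannot be basic with [tʃ] derived before the PST suffix.
So /tʃ/ is underlying, and a rule of depalatalization — palato-alveolar /tʃ/ and /ʃ/ become [k] and [s] when no front vowel follows — gives [k].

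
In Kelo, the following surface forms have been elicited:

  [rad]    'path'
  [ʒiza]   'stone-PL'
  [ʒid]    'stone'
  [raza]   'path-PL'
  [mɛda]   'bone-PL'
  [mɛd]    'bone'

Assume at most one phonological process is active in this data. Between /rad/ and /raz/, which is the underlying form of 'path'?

/raz/

The root 'path' surfaces as [rad] and [raza], with a stem-final [d] ~ [z] alternation.
Compare 'bone', with invariant [d] in [mɛd] and [mɛda]: an analysis with underlying /d/ and a rule producing [z] before the PL suffix would wrongly predict alternation here too.
The underlying segment must be /z/; voiced fricatives become stops word-finally, yielding [d] there.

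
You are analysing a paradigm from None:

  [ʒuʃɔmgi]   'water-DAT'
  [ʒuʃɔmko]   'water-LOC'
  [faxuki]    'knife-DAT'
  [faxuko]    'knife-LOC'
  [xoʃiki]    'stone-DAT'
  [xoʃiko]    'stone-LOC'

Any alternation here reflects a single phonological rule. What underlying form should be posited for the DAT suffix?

The DAT suffix surfaces as [-gi] and [-ki], depending on the final segment of the stem.
By contrast the LOC suffix keeps its initial [k] throughout — that segment must be underlying.
So the underlying form is /-gi/, and voiced stops become voiceless after a vowel.

/-gi/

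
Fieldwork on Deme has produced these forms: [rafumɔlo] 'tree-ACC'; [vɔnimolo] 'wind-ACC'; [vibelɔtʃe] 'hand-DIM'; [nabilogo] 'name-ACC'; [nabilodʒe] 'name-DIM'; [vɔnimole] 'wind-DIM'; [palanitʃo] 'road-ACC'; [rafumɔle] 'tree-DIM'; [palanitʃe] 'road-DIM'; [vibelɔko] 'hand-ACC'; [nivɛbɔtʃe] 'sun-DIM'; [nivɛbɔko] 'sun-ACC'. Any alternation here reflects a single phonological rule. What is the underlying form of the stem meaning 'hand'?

/vibelɔk/

The stem for 'hand' ends in [tʃ] in [vibelɔtʃe] but [k] in [vibelɔko].
Compare 'road', with invariant [tʃ] in [palanitʃe] and [palanitʃo]: an analysis with underlying /tʃ/ and a rule producing [k] before the ACC suffix would wrongly predict alternation here too.
The alternation reflects palatalization before a front vowel: /k/ and /g/ become palato-alveolar [tʃ] and [dʒ] before a front vowel. /k/ is underlying.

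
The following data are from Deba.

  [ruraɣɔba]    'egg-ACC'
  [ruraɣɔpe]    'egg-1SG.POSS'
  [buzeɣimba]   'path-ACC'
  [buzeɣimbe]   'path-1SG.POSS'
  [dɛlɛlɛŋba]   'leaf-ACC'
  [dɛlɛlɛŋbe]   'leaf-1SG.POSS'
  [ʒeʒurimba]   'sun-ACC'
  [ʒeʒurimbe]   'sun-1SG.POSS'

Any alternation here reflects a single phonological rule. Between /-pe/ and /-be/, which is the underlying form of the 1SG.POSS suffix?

The 1SG.POSS morpheme has two allomorphs, [-be] and [-pe].
The ACC suffix, which begins with [b], is invariant after every stem; so [b] is not altered by any rule here.
So the underlying form is /-pe/, and voiceless stops become voiced after a nasal.

/-pe/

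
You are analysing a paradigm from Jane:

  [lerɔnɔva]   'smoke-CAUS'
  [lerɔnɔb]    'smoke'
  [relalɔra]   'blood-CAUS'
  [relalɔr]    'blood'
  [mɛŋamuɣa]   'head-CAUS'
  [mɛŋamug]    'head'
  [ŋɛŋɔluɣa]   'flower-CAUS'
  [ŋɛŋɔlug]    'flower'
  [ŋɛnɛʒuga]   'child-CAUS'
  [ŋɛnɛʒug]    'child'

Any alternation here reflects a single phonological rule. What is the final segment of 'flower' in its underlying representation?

/ɣ/

In [ŋɛŋɔluɣa] and [ŋɛŋɔlug] the final segment of 'flower' alternates: [ɣ] ~ [g].
But 'child' keeps [g] in both environments ([ŋɛnɛʒuga], [ŋɛnɛʒug]), so there is no rule changing /g/ to [ɣ] before the CAUS suffix.
The underlying segment must be /ɣ/; voiced fricatives become stops word-finally, yielding [g] there.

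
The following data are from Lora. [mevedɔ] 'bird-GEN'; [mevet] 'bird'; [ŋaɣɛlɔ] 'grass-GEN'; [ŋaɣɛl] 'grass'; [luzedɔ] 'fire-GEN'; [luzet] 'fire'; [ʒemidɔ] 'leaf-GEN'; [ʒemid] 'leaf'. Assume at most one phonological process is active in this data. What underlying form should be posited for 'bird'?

/mevet/

'bird' shows [d] ~ [t] at the end of the stem ([mevedɔ] vs [mevet]).
The stem 'leaf' ([ʒemidɔ], [ʒemid]) shows [d] unchanged in both environments, so [d] cannot be basic with [t] derived in isolation.
The alternation reflects intervocalic voicing: voiceless stops become voiced between vowels. /t/ is underlying.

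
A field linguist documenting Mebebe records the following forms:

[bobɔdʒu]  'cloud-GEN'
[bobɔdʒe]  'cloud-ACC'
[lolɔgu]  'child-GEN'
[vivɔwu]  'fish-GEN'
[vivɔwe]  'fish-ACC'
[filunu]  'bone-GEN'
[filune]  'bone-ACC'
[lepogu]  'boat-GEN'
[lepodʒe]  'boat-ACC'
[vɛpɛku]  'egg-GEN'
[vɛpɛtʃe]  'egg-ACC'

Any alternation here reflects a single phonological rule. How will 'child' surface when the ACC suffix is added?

[lolɔdʒe]

'boat' shows [g] ~ [dʒ] at the end of the stem ([lepogu] vs [lepodʒe]).
But 'cloud' keeps [dʒ] in both environments ([bobɔdʒu], [bobɔdʒe]), so there is no rule changing /dʒ/ to [g] before the GEN suffix.
Therefore /g/ is basic and [dʒ] is derived by palatalization before a front vowel (/k/ and /g/ become palato-alveolar [tʃ] and [dʒ] before a front vowel).
From [lolɔgu] the stem 'child' is /lolɔg/; before a front vowel this yields [lolɔdʒe].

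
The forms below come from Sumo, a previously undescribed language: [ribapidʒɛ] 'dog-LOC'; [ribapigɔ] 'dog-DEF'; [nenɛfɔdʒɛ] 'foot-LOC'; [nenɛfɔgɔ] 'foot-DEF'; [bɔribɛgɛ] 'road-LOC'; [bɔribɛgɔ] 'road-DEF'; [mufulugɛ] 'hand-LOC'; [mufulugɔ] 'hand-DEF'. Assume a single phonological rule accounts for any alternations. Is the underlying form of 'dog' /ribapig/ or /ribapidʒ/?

'dog' shows [dʒ] ~ [g] at the end of the stem ([ribapidʒɛ] vs [ribapigɔ]).
Compare 'hand', with invariant [g] in [mufulugɛ] and [mufulugɔ]: an analysis with underlying /g/ and a rule producing [dʒ] before the LOC suffix would wrongly predict alternation here too.
Therefore /dʒ/ is basic and [g] is derived by depalatalization (palato-alveolar /dʒ/ becomes [g] when no front vowel follows).

/ribapidʒ/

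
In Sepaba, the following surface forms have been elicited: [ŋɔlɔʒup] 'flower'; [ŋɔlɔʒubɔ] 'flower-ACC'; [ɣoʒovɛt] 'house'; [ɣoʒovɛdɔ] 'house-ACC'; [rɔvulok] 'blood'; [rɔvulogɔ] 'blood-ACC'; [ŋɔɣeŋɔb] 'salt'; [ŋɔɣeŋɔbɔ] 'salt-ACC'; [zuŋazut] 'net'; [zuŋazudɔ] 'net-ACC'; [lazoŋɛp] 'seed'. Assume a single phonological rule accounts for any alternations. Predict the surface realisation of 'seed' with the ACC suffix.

[lazoŋɛbɔ]

In [ŋɔlɔʒup] and [ŋɔlɔʒubɔ] the final segment of 'flower' alternates: [p] ~ [b].
The stem 'salt' ([ŋɔɣeŋɔb], [ŋɔɣeŋɔbɔ]) shows [b] unchanged in both environments, so [b] cannot be basic with [p] derived in isolation.
Therefore /p/ is basic and [b] is derived by intervocalic voicing (voiceless stops become voiced between vowels).
The one attested form of 'seed', [lazoŋɛp], shows underlying /lazoŋɛp/. Applying the same rule between vowels gives [lazoŋɛbɔ].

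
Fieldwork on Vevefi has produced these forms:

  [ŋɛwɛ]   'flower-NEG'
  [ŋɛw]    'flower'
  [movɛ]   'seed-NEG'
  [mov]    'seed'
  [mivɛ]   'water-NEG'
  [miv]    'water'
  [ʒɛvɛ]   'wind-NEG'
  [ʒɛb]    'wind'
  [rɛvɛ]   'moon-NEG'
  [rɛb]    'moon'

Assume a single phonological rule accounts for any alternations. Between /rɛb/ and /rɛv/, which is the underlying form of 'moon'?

The stem for 'moon' ends in [v] in [rɛvɛ] but [b] in [rɛb].
The stem 'seed' ([movɛ], [mov]) shows [v] unchanged in both environments, so [v] cannot be basic with [b] derived in isolation.
Therefore /b/ is basic and [v] is derived by intervocalic spirantization (voiced stops become fricatives between vowels).

/rɛb/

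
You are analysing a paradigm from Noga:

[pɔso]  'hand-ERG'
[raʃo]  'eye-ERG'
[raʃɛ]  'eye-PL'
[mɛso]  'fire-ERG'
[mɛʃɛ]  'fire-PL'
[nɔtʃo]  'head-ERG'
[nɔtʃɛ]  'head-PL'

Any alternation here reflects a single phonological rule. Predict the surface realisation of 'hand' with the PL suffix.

The stem for 'fire' ends in [s] in [mɛso] but [ʃ] in [mɛʃɛ].
Compare 'eye', with invariant [ʃ] in [raʃo] and [raʃɛ]: an analysis with underlying /ʃ/ and a rule producing [s] before the ERG suffix would wrongly predict alternation here too.
The underlying segment must be /s/; /s/ becomes palato-alveolar [ʃ] before a front vowel, yielding [ʃ] there.
From [pɔso] the stem 'hand' is /pɔs/; before a front vowel this yields [pɔʃɛ].

[pɔʃɛ]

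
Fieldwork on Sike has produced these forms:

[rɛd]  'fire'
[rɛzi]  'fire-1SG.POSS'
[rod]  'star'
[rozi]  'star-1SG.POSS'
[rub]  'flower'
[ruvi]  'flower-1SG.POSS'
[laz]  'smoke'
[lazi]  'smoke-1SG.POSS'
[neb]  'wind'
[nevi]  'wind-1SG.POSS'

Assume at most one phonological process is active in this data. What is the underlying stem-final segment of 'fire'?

The stem for 'fire' ends in [d] in [rɛd] but [z] in [rɛzi].
But 'smoke' keeps [z] in both environments ([laz], [lazi]), so there is no rule changing /z/ to [d] in isolation.
So /d/ is underlying, and a rule of intervocalic spirantization — voiced stops become fricatives between vowels — gives [z].

/d/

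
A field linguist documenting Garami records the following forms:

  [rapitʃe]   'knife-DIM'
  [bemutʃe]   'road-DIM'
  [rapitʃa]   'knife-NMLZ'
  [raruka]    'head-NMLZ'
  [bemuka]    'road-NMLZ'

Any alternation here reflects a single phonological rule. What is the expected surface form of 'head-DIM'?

[rarutʃe]

The stem for 'road' ends in [tʃ] in [bemutʃe] but [k] in [bemuka].
But 'knife' keeps [tʃ] in both environments ([rapitʃe], [rapitʃa]), so there is no rule changing /tʃ/ to [k] before the NMLZ suffix.
The underlying segment must be /k/; /k/ becomes palato-alveolar [tʃ] before a front vowel, yielding [tʃ] there.
The one attested form of 'head', [raruka], shows underlying /raruk/. Applying the same rule before a front vowel gives [rarutʃe].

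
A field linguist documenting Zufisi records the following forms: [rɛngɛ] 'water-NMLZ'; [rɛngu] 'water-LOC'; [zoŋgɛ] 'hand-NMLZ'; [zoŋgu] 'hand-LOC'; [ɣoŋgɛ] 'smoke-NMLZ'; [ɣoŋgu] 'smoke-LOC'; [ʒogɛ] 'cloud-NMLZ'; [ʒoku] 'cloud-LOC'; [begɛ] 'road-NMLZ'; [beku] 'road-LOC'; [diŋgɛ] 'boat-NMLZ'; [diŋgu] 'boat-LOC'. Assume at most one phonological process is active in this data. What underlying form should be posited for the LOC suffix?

The LOC suffix surfaces as [-gu] and [-ku], depending on the final segment of the stem.
The NMLZ suffix, which begins with [g], is invariant after every stem; so [g] is not altered by any rule here.
So the underlying form is /-ku/, and voiceless stops become voiced after a nasal.

/-ku/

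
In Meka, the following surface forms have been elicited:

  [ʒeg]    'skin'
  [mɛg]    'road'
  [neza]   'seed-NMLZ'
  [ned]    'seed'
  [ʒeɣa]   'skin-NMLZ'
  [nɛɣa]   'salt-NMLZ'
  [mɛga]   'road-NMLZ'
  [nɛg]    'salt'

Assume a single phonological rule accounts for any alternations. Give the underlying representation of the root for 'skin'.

/ʒeɣ/

'skin' shows [ɣ] ~ [g] at the end of the stem ([ʒeɣa] vs [ʒeg]).
The stem 'road' ([mɛga], [mɛg]) shows [g] unchanged in both environments, so [g] cannot be basic with [ɣ] derived before the NMLZ suffix.
The alternation reflects word-final hardening: voiced fricatives become stops word-finally. /ɣ/ is underlying.
The underlying form of 'skin' is therefore /ʒeɣ/.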